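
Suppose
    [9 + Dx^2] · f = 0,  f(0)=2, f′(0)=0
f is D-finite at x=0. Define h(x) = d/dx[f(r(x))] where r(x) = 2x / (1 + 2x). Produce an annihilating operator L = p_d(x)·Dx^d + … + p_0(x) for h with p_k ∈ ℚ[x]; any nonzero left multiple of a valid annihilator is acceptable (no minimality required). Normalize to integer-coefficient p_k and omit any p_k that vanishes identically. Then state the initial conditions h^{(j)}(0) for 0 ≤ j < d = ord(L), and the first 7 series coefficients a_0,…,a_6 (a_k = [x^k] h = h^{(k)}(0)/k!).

L = (60 + 96·x + 96·x^2) + (12 + 72·x + 144·x^2 + 96·x^3)·Dx + (1 + 8·x + 24·x^2 + 32·x^3 + 16·x^4)·Dx^2  (order 2).
h: a_k = 0, -72, 432, -1296, 1440, 39312/5, -308448/5, …
ICs: h(0) = 0, h′(0) = -72.

f: a_k = 2, 0, -9, 0, 27/4, 0, -81/40, …
L₀ from L_f via x↦r, Dx↦r'^{-1}Dx.
Differentiate: ansatz ord ≤ ord L₀ ⇒ L.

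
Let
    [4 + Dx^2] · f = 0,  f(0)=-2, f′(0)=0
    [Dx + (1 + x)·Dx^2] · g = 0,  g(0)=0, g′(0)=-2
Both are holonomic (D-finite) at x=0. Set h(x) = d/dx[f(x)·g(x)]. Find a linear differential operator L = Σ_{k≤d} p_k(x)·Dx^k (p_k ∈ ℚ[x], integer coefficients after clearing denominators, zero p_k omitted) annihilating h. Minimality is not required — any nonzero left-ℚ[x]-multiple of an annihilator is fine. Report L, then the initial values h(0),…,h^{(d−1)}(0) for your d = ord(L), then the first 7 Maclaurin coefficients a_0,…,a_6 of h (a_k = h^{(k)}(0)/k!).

f: a_k = -2, 0, 4, 0, -4/3, 0, 8/45, …
g: a_k = 0, -2, 1, -2/3, 1/2, -2/5, 1/3, …
Product ⇒ symmetric product L₀, ord ≤ 4.
h=h₀': d/dx-closure on L₀ ⇒ L.
L = (-56 + 896·x + 4416·x^2 + 8064·x^3 + 7136·x^4 + 3072·x^5 + 512·x^6) + (72 + 776·x + 2080·x^2 + 2400·x^3 + 1280·x^4 + 256·x^5)·Dx + (70 + 824·x + 2780·x^2 + 4416·x^3 + 3664·x^4 + 1536·x^5 + 256·x^6)·Dx^2 + (18 + 194·x + 520·x^2 + 600·x^3 + 320·x^4 + 64·x^5)·Dx^3 + (21 + 150·x + 419·x^2 + 600·x^3 + 470·x^4 + 192·x^5 + 32·x^6)·Dx^4  (order 4).
h: a_k = 4, -4, -20, 12, 4, 0, -52/15, …
ICs: h(0) = 4, h′(0) = -4, h′′(0) = -40, h′′′(0) = 72.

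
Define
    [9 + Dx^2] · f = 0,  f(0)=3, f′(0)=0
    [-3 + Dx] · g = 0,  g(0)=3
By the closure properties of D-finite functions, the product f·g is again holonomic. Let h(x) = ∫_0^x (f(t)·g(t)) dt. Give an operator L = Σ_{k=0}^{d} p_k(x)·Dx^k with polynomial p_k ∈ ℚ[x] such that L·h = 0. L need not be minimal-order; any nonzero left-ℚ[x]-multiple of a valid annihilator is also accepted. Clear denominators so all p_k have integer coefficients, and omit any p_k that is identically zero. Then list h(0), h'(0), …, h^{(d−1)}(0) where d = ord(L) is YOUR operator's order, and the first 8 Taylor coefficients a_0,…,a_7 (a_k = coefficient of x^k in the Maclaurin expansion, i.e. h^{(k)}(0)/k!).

f: a_k = 3, 0, -27/2, 0, 81/8, 0, -243/80, 0, …
g: a_k = 3, 9, 27/2, 27/2, 81/8, 243/40, 243/80, 729/560, …
L₀ := L_f ⊗_s L_g (sym. prod.), ord ≤ 2.
Integrate: L := L₀·Dx.
L = 18·Dx - 6·Dx^2 + Dx^3  (order 3).
h: a_k = 0, 9, 27/2, 0, -81/4, -243/10, -243/20, 0, …
ICs: h(0) = 0, h′(0) = 9, h′′(0) = 27.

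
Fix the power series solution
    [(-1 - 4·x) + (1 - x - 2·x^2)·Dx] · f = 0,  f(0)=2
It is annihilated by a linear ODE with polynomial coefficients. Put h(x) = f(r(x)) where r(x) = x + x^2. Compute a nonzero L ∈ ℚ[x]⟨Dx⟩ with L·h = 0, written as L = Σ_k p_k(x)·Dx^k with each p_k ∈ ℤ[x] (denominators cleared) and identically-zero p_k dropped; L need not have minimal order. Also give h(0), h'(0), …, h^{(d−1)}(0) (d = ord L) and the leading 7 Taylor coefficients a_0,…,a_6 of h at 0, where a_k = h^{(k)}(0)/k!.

f: a_k = 2, 2, 6, 10, 22, 42, 86, …
L₀ from L_f via x↦r, Dx↦r'^{-1}Dx.
L = (1 + 6·x + 12·x^2 + 8·x^3) + (-1 + x + 3·x^2 + 4·x^3 + 2·x^4)·Dx  (order 1).
h: a_k = 2, 2, 8, 22, 58, 160, 438, …
ICs: h(0) = 2.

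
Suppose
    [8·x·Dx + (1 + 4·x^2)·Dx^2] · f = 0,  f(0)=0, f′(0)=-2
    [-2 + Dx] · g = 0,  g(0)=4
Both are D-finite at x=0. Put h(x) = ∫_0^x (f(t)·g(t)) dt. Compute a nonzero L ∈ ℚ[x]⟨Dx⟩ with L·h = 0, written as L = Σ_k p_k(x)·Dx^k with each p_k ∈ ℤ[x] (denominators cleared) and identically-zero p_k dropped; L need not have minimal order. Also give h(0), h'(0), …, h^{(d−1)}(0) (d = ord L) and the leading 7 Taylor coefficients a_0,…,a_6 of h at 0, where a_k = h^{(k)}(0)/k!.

f: a_k = 0, -2, 0, 8/3, 0, -32/5, 0, …
g: a_k = 4, 8, 8, 16/3, 8/3, 16/15, 16/45, …
Sym-product of L_f,L_g gives L₀ (≤ ord 2).
Integrate: L := L₀·Dx.
L = (4 - 16·x + 16·x^2)·Dx + (-4 + 8·x - 16·x^2)·Dx^2 + (1 + 4·x^2)·Dx^3  (order 3).
h: a_k = 0, 0, -4, -16/3, -4/3, 32/15, -8/5, …
ICs: h(0) = 0, h′(0) = 0, h′′(0) = -8.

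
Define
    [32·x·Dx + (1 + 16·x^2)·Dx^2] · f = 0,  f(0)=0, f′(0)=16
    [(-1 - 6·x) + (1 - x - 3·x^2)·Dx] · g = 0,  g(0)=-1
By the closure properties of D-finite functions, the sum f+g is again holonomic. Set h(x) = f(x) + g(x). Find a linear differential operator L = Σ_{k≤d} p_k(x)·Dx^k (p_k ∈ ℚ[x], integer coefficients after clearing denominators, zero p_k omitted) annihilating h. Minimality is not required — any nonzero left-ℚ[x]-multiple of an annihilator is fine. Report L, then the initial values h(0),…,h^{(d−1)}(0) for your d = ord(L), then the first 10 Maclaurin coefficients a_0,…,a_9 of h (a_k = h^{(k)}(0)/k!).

f: a_k = 0, 16, 0, -256/3, 0, 4096/5, 0, -65536/7, 0, 1048576/9, …
g: a_k = -1, -1, -4, -7, -19, -40, -97, -217, -508, -1159, …
Sum ⇒ L₀ = lclm(L_f,L_g) in ℚ(x)⟨Dx⟩.
L = (128 - 512·x - 10560·x^2 - 25344·x^3 - 95904·x^4 - 41472·x^6)·Dx + (-37 - 208·x + 206·x^2 - 1476·x^3 - 24336·x^4 - 66528·x^5 - 6912·x^6 - 41472·x^7)·Dx^2 + (4 + 21·x + 198·x^2 + 90·x^3 + 1775·x^4 - 4080·x^5 - 6336·x^6 - 2304·x^7 - 6912·x^8)·Dx^3  (order 3).
h: a_k = -1, 15, -4, -277/3, -19, 3896/5, -97, -67055/7, -508, 1038145/9, …
ICs: h(0) = -1, h′(0) = 15, h′′(0) = -8.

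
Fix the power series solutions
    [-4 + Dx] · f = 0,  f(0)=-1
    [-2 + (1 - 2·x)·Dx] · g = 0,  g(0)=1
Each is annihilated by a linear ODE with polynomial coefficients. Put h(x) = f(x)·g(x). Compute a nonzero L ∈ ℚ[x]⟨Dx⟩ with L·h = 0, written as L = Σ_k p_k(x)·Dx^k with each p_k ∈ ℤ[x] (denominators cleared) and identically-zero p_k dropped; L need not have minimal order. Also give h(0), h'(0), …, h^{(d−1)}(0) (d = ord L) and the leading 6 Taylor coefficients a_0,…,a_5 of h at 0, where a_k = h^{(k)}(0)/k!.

f: a_k = -1, -4, -8, -32/3, -32/3, -128/15, …
g: a_k = 1, 2, 4, 8, 16, 32, …
Product ⇒ symmetric product L₀, ord ≤ 1.
L = (6 - 8·x) + (-1 + 2·x)·Dx  (order 1).
h: a_k = -1, -6, -20, -152/3, -112, -3488/15, …
ICs: h(0) = -1.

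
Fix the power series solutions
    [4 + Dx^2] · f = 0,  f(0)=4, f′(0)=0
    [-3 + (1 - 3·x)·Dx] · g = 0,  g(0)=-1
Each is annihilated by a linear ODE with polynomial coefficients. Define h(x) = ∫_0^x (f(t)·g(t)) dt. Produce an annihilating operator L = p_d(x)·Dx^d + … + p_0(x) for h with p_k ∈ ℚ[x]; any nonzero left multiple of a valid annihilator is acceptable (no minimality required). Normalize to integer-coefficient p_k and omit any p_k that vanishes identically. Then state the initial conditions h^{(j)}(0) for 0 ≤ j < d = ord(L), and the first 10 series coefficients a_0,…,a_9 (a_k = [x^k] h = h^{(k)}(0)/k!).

f: a_k = 4, 0, -8, 0, 8/3, 0, -16/45, 0, 8/315, 0, …
g: a_k = -1, -3, -9, -27, -81, -243, -729, -2187, -6561, -19683, …
f·g: L₀ = L_f ⊗_s L_g, ord ≤ 2·1.
Integrate: L := L₀·Dx.
L = (-4 + 12·x)·Dx + 6·Dx^2 + (-1 + 3·x)·Dx^3  (order 3).
h: a_k = 0, -4, -6, -28/3, -21, -764/15, -382/3, -14732/45, -25781/30, -1299364/567, …
ICs: h(0) = 0, h′(0) = -4, h′′(0) = -12.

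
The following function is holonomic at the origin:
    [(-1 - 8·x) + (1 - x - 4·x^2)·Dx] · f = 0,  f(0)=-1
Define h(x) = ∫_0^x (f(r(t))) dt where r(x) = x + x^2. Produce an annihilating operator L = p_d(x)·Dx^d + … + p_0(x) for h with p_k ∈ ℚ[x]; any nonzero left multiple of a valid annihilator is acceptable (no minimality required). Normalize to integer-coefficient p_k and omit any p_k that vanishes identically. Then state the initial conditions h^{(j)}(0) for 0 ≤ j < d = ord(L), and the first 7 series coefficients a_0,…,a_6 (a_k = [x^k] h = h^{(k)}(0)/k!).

f: a_k = -1, -1, -5, -9, -29, -65, -181, …
h₀=f(r): pull back L_f along r ⇒ L₀.
∫: right-multiply L₀ by Dx.
L = (1 + 10·x + 24·x^2 + 16·x^3)·Dx + (-1 + x + 5·x^2 + 8·x^3 + 4·x^4)·Dx^2  (order 2).
h: a_k = 0, -1, -1/2, -2, -19/4, -61/5, -104/3, …
ICs: h(0) = 0, h′(0) = -1.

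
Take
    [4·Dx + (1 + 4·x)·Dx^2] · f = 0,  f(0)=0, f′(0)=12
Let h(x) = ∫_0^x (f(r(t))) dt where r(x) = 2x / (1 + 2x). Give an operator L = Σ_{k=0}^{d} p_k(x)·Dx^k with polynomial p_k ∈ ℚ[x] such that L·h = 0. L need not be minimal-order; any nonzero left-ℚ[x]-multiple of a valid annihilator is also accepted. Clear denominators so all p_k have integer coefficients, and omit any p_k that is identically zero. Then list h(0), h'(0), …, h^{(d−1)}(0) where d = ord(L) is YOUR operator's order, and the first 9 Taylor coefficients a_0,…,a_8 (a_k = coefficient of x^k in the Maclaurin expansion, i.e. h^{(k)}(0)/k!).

f: a_k = 0, 12, -24, 64, -192, 3072/5, -2048, 49152/7, -24576, …
Substitute x→r, Dx→(1/r')Dx; clear ⇒ L₀.
Integrate: L := L₀·Dx.
L = (12 + 40·x)·Dx^2 + (1 + 12·x + 20·x^2)·Dx^3  (order 3).
h: a_k = 0, 0, 12, -48, 248, -7488/5, 49984/5, -71424, 3749952/7, …
ICs: h(0) = 0, h′(0) = 0, h′′(0) = 24.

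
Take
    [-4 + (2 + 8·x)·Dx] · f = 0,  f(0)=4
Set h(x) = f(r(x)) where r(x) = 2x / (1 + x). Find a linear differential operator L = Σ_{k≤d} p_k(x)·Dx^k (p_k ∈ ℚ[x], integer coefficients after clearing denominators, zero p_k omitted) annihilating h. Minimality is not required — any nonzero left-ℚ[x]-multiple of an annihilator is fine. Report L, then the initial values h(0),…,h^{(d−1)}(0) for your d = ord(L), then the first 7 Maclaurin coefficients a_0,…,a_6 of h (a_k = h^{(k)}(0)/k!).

f: a_k = 4, 8, -8, 16, -40, 112, -336, …
L₀ from L_f via x↦r, Dx↦r'^{-1}Dx.
L = -4 + (1 + 10·x + 9·x^2)·Dx  (order 1).
h: a_k = 4, 16, -48, 208, -1136, 7056, -47280, …
ICs: h(0) = 4.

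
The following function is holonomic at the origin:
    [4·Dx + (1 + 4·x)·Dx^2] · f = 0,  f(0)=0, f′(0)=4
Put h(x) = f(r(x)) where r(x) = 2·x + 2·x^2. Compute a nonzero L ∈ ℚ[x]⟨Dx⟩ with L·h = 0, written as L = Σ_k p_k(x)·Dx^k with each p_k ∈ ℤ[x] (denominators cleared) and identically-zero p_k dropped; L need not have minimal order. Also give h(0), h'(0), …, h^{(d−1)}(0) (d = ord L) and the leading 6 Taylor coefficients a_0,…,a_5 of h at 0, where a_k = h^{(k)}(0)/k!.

f: a_k = 0, 4, -8, 64/3, -64, 1024/5, …
h₀=f(r): pull back L_f along r ⇒ L₀.
L = (6 + 16·x + 16·x^2)·Dx + (1 + 10·x + 24·x^2 + 16·x^3)·Dx^2  (order 2).
h: a_k = 0, 8, -24, 320/3, -544, 14848/5, …
ICs: h(0) = 0, h′(0) = 8.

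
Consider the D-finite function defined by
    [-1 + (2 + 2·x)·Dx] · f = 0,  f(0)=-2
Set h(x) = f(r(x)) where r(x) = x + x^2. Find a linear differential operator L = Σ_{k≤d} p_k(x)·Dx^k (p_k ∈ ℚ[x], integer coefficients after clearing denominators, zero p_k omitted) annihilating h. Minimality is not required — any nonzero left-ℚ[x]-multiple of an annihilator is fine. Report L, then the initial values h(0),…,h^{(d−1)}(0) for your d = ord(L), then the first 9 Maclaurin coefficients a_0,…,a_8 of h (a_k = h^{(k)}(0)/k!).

f: a_k = -2, -1, 1/4, -1/8, 5/64, -7/128, 21/512, -33/1024, 429/16384, …
Substitute x→r, Dx→(1/r')Dx; clear ⇒ L₀.
L = (-1 - 2·x) + (2 + 2·x + 2·x^2)·Dx  (order 1).
h: a_k = -2, -1, -3/4, 3/8, -3/64, -15/128, 57/512, -21/1024, -867/16384, …
ICs: h(0) = -2.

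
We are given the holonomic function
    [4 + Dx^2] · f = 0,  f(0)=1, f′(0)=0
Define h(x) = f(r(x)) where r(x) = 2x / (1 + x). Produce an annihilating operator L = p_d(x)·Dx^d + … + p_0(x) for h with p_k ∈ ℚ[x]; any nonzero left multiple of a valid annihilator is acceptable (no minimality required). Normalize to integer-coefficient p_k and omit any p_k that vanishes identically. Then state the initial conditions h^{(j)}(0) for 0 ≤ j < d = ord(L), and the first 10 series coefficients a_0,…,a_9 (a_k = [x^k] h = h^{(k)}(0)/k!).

f: a_k = 1, 0, -2, 0, 2/3, 0, -4/45, 0, 2/315, 0, …
h₀=f(r): pull back L_f along r ⇒ L₀.
L = 16 + (2 + 6·x + 6·x^2 + 2·x^3)·Dx + (1 + 4·x + 6·x^2 + 4·x^3 + x^4)·Dx^2  (order 2).
h: a_k = 1, 0, -8, 16, -40/3, -32/3, 2744/45, -656/5, 12568/63, -71744/315, …
ICs: h(0) = 1, h′(0) = 0.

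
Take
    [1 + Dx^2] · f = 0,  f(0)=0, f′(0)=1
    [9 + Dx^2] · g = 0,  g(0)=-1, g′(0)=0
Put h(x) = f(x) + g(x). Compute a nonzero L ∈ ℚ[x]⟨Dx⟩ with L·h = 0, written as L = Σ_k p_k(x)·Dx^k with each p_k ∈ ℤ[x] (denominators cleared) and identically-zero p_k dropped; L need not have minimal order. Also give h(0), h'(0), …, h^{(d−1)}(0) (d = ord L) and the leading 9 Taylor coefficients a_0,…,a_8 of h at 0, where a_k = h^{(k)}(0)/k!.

f: a_k = 0, 1, 0, -1/6, 0, 1/120, 0, -1/5040, 0, …
g: a_k = -1, 0, 9/2, 0, -27/8, 0, 81/80, 0, -729/4480, …
Sum ⇒ L₀ = lclm(L_f,L_g) in ℚ(x)⟨Dx⟩.
L = 9 + 10·Dx^2 + Dx^4  (order 4).
h: a_k = -1, 1, 9/2, -1/6, -27/8, 1/120, 81/80, -1/5040, -729/4480, …
ICs: h(0) = -1, h′(0) = 1, h′′(0) = 9, h′′′(0) = -1.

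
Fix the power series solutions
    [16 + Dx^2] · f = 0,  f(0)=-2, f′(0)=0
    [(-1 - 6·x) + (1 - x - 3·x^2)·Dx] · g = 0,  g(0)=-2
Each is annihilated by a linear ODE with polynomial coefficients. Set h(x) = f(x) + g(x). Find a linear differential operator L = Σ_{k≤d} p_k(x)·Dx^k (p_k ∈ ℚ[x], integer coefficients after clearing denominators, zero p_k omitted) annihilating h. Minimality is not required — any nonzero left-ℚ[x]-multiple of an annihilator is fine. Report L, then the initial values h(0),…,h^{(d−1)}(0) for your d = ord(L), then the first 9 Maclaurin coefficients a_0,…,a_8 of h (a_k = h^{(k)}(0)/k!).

f: a_k = -2, 0, 16, 0, -64/3, 0, 512/45, 0, -1024/315, …
g: a_k = -2, -2, -8, -14, -38, -80, -194, -434, -1016, …
L₀ := lclm(L_f,L_g); ord L₀ ≤ 2+1.
L = (-464 - 2816·x - 416·x^2 - 2112·x^3 - 5760·x^4 - 6912·x^5) + (192 - 304·x - 672·x^2 + 1312·x^3 + 1008·x^4 - 3456·x^5 - 3456·x^6)·Dx + (-29 - 176·x - 26·x^2 - 132·x^3 - 360·x^4 - 432·x^5)·Dx^2 + (12 - 19·x - 42·x^2 + 82·x^3 + 63·x^4 - 216·x^5 - 216·x^6)·Dx^3  (order 3).
h: a_k = -4, -2, 8, -14, -178/3, -80, -8218/45, -434, -321064/315, …
ICs: h(0) = -4, h′(0) = -2, h′′(0) = 16.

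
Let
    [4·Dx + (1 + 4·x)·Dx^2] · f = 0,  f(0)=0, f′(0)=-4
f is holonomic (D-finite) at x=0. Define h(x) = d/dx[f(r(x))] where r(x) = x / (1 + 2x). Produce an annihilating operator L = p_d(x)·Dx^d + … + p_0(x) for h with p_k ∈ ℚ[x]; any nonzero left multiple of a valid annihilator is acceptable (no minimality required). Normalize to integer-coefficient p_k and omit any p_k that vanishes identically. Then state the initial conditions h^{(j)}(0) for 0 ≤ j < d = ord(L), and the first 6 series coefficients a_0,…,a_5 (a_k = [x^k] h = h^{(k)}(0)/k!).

f: a_k = 0, -4, 8, -64/3, 64, -1024/5, …
h₀=f(r): pull back L_f along r ⇒ L₀.
Derive L from L₀ (diff closure).
L = (8 + 24·x) + (1 + 8·x + 12·x^2)·Dx  (order 1).
h: a_k = -4, 32, -208, 1280, -7744, 46592, …
ICs: h(0) = -4.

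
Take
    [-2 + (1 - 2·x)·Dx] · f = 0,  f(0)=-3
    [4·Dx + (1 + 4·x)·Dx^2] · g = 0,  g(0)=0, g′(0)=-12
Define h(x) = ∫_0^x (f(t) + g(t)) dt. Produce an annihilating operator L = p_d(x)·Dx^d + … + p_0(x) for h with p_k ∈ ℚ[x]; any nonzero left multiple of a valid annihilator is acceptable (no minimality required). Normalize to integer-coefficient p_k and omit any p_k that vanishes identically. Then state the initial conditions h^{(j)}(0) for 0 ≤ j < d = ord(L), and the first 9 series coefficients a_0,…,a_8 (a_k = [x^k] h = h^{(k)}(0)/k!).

L = (28 + 16·x)·Dx^2 + (-1 + 40·x + 32·x^2)·Dx^3 + (-1 - 3·x + 6·x^2 + 8·x^3)·Dx^4  (order 4).
h: a_k = 0, -3, -9, 4, -22, 144/5, -592/5, 1856/7, -6480/7, …
ICs: h(0) = 0, h′(0) = -3, h′′(0) = -18, h′′′(0) = 24.

f: a_k = -3, -6, -12, -24, -48, -96, -192, -384, -768, …
g: a_k = 0, -12, 24, -64, 192, -3072/5, 2048, -49152/7, 24576, …
h₀=f+g: left-lcm gives L₀, ord ≤ 3.
h=∫₀ˣh₀: take L = L₀·Dx.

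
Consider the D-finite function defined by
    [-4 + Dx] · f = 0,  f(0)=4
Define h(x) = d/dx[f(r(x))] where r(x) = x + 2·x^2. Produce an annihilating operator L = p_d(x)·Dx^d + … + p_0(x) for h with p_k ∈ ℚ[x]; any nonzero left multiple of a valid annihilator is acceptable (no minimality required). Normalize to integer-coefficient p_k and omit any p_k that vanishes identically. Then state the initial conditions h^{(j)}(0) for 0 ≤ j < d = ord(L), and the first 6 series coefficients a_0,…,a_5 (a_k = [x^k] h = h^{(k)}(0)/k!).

L = (8 + 32·x + 64·x^2) + (-1 - 4·x)·Dx  (order 1).
h: a_k = 16, 128, 512, 5120/3, 13312/3, 155648/15, …
ICs: h(0) = 16.

f: a_k = 4, 16, 32, 128/3, 128/3, 512/15, …
f∘r: x↦r, Dx↦Dx/r' in L_f ⇒ L₀.
Derive L from L₀ (diff closure).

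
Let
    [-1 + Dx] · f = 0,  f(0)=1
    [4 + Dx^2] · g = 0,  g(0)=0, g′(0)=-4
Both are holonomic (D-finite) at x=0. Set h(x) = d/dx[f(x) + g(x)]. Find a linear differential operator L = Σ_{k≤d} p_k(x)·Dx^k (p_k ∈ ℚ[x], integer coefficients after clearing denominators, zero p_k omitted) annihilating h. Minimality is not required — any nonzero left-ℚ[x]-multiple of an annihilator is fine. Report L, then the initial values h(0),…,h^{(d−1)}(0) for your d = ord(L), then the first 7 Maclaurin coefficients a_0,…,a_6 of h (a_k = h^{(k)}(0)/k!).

f: a_k = 1, 1, 1/2, 1/6, 1/24, 1/120, 1/720, …
g: a_k = 0, -4, 0, 8/3, 0, -8/15, 0, …
Weyl lclm of L_f,L_g ⇒ L₀ (ord ≤ 3).
Derive L from L₀ (diff closure).
L = 4 - 4·Dx + Dx^2 - Dx^3  (order 3).
h: a_k = -3, 1, 17/2, 1/6, -21/8, 1/120, 257/720, …
ICs: h(0) = -3, h′(0) = 1, h′′(0) = 17.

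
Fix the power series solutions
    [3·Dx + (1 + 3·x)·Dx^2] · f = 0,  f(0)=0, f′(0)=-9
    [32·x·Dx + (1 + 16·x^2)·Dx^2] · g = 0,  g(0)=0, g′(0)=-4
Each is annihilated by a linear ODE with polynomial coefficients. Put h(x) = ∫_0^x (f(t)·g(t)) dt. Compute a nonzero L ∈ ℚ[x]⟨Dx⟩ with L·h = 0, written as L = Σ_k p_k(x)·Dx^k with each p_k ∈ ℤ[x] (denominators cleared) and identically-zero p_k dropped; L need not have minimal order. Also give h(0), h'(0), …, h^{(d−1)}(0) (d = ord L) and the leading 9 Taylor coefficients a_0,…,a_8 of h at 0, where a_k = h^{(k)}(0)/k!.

L = (15744 + 89280·x + 811008·x^2 + 5299200·x^3 + 13271040·x^4 + 17252352·x^5 + 21233664·x^7)·Dx^2 + (4258 + 91200·x + 775488·x^2 + 4635648·x^3 + 18247680·x^4 + 41140224·x^5 + 46448640·x^6 + 21233664·x^7 + 74317824·x^8)·Dx^3 + (492 + 12548·x + 131328·x^2 + 747968·x^3 + 3219456·x^4 + 10146816·x^5 + 21233664·x^6 + 24920064·x^7 + 21233664·x^8 + 42467328·x^9)·Dx^4 + (73 + 822·x + 6161·x^2 + 34944·x^3 + 151168·x^4 + 500736·x^5 + 1322496·x^6 + 2654208·x^7 + 3244032·x^8 + 3538944·x^9 + 5308416·x^10)·Dx^5  (order 5).
h: a_k = 0, 0, 0, 12, -27/2, -84/5, 15/2, 9252/35, -7317/20, …
ICs: h(0) = 0, h′(0) = 0, h′′(0) = 0, h′′′(0) = 72, h′′′′(0) = -324.

f: a_k = 0, -9, 27/2, -27, 243/4, -729/5, 729/2, -6561/7, 19683/8, …
g: a_k = 0, -4, 0, 64/3, 0, -1024/5, 0, 16384/7, 0, …
Product ⇒ symmetric product L₀, ord ≤ 4.
h=∫h₀ ⇒ L = L₀·Dx.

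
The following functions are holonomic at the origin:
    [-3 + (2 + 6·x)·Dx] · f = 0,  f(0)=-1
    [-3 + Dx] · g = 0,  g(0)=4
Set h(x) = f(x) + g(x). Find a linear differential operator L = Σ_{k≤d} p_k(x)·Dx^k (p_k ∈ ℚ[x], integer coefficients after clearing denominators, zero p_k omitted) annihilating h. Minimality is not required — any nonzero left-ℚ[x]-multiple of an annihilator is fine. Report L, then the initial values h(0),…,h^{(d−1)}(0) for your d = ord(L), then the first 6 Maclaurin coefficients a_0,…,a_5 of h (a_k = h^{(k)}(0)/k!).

f: a_k = -1, -3/2, 9/8, -27/16, 405/128, -1701/256, …
g: a_k = 4, 12, 18, 18, 27/2, 81/10, …
h₀=f+g: left-lcm gives L₀, ord ≤ 2.
L = (27 + 54·x) + (-15 - 72·x - 108·x^2)·Dx + (2 + 18·x + 36·x^2)·Dx^2  (order 2).
h: a_k = 3, 21/2, 153/8, 261/16, 2133/128, 1863/1280, …
ICs: h(0) = 3, h′(0) = 21/2.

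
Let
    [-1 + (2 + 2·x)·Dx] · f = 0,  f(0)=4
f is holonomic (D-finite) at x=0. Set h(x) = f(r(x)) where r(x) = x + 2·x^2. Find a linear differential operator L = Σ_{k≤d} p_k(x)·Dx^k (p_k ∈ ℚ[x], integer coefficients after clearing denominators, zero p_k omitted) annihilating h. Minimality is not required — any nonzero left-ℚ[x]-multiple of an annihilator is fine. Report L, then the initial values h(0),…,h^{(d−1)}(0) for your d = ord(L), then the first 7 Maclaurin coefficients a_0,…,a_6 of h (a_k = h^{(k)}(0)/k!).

L = (-1 - 4·x) + (2 + 2·x + 4·x^2)·Dx  (order 1).
h: a_k = 4, 2, 7/2, -7/4, -21/32, 119/64, -189/256, …
ICs: h(0) = 4.

f: a_k = 4, 2, -1/2, 1/4, -5/32, 7/64, -21/256, …
L₀ from L_f via x↦r, Dx↦r'^{-1}Dx.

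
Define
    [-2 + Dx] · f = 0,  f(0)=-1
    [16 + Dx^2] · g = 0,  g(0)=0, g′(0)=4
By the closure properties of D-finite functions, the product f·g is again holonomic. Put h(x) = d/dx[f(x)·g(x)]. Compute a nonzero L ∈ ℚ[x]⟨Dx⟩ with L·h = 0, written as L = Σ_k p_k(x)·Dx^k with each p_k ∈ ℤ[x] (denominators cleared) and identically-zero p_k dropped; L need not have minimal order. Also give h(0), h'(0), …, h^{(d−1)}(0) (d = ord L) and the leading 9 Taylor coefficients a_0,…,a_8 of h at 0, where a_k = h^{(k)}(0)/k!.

f: a_k = -1, -2, -2, -4/3, -2/3, -4/15, -4/45, -8/315, -2/315, …
g: a_k = 0, 4, 0, -32/3, 0, 128/15, 0, -1024/315, 0, …
h₀=f·g: eliminate ⇒ L₀, order ≤ 1·2.
Derive L from L₀ (diff closure).
L = 20 - 4·Dx + Dx^2  (order 2).
h: a_k = -4, -16, 8, 64, 152/3, -352/15, -2224/45, -256/15, 2872/315, …
ICs: h(0) = -4, h′(0) = -16.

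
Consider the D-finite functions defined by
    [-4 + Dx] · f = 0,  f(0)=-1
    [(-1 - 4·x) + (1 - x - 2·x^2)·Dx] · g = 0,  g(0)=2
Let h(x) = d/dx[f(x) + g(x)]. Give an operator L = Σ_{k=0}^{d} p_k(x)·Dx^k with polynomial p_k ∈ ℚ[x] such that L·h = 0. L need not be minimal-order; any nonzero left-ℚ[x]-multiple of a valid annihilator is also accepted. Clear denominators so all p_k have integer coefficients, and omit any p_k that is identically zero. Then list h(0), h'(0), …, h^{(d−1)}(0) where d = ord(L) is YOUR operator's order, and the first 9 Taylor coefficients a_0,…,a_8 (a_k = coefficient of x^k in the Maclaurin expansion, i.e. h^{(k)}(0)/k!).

f: a_k = -1, -4, -8, -32/3, -32/3, -128/15, -256/45, -1024/315, -512/315, …
g: a_k = 2, 2, 6, 10, 22, 42, 86, 170, 342, …
L₀ := lclm(L_f,L_g); ord L₀ ≤ 1+1.
Derive L from L₀ (diff closure).
L = (12 + 240·x + 288·x^2 + 768·x^3 + 384·x^4) + (-7 - 56·x - 160·x^2 - 160·x^3 + 160·x^4 + 128·x^5)·Dx + (1 - x + 22·x^2 - 8·x^3 - 64·x^4 - 32·x^5)·Dx^2  (order 2).
h: a_k = -2, -4, -2, 136/3, 502/3, 7228/15, 52526/45, 857744/315, 1931422/315, …
ICs: h(0) = -2, h′(0) = -4.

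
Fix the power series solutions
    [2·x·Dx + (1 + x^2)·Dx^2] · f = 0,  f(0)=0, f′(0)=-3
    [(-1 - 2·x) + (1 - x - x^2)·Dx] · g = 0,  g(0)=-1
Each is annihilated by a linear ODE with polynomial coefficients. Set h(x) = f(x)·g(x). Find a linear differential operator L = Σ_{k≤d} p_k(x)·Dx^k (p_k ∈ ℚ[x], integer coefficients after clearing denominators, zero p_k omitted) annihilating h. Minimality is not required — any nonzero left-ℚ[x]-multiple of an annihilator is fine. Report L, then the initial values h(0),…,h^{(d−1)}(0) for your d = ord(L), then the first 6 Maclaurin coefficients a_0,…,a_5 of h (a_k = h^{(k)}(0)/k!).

L = (2 + 2·x + 6·x^2) + (2 + 2·x + 4·x^2 + 6·x^3)·Dx + (-1 + x + x^3 + x^4)·Dx^2  (order 2).
h: a_k = 0, 3, 3, 5, 8, 68/5, …
ICs: h(0) = 0, h′(0) = 3.

f: a_k = 0, -3, 0, 1, 0, -3/5, …
g: a_k = -1, -1, -2, -3, -5, -8, …
f·g: L₀ = L_f ⊗_s L_g, ord ≤ 2·1.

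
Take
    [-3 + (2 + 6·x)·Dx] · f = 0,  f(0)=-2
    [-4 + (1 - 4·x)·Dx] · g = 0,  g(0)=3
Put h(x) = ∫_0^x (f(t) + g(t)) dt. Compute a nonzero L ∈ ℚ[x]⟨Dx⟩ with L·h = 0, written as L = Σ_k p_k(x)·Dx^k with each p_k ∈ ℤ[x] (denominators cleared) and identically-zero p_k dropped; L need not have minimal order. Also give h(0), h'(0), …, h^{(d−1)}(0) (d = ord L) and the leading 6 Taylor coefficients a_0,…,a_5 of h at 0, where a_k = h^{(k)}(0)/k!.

L = (228 + 432·x)·Dx + (-137 - 696·x - 1296·x^2)·Dx^2 + (10 + 62·x - 192·x^2 - 864·x^3)·Dx^3  (order 3).
h: a_k = 0, 1, 9/2, 67/4, 1509/32, 49557/320, …
ICs: h(0) = 0, h′(0) = 1, h′′(0) = 9.

f: a_k = -2, -3, 9/4, -27/8, 405/64, -1701/128, …
g: a_k = 3, 12, 48, 192, 768, 3072, …
L₀ := lclm(L_f,L_g); ord L₀ ≤ 1+1.
∫: right-multiply L₀ by Dx.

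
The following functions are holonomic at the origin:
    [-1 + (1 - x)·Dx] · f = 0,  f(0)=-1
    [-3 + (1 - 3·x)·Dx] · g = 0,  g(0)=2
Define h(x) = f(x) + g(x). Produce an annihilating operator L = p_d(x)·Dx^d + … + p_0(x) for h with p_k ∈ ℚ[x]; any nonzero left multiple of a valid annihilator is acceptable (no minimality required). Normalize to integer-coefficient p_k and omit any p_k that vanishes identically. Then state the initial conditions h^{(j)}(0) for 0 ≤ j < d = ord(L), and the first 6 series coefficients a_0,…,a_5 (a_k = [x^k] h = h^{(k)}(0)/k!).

f: a_k = -1, -1, -1, -1, -1, -1, …
g: a_k = 2, 6, 18, 54, 162, 486, …
Weyl lclm of L_f,L_g ⇒ L₀ (ord ≤ 2).
L = -6 + (8 - 12·x)·Dx + (-1 + 4·x - 3·x^2)·Dx^2  (order 2).
h: a_k = 1, 5, 17, 53, 161, 485, …
ICs: h(0) = 1, h′(0) = 5.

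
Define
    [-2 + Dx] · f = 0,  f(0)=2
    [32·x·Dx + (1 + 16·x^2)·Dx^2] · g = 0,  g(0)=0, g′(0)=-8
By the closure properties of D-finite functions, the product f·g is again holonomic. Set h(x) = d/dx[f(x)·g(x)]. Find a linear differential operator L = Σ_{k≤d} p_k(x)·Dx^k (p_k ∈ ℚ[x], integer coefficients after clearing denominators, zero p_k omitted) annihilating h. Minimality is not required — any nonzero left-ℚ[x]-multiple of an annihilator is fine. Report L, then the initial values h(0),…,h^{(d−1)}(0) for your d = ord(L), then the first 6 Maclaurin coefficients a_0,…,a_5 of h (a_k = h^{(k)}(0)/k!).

f: a_k = 2, 4, 4, 8/3, 4/3, 8/15, …
g: a_k = 0, -8, 0, 128/3, 0, -2048/5, …
f·g: L₀ = L_f ⊗_s L_g, ord ≤ 1·2.
Differentiate: ansatz ord ≤ ord L₀ ⇒ L.
L = (-28 - 128·x + 1664·x^2 - 2048·x^3 + 1024·x^4) + (12 + 96·x - 896·x^2 + 1536·x^3 - 1024·x^4)·Dx + (1 - 16·x + 32·x^2 - 256·x^3 + 256·x^4)·Dx^2  (order 2).
h: a_k = -16, -64, 160, 1792/3, -3296, -27520/3, …
ICs: h(0) = -16, h′(0) = -64.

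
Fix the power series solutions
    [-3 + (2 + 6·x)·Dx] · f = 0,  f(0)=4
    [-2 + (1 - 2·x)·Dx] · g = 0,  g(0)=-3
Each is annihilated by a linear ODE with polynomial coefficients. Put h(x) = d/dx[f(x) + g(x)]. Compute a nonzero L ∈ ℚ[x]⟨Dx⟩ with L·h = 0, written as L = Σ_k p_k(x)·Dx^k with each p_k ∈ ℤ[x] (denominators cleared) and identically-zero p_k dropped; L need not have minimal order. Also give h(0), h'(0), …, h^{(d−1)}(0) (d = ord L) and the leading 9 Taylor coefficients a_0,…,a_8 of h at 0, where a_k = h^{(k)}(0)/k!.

f: a_k = 4, 6, -9/2, 27/4, -405/32, 1701/64, -15309/256, 72171/512, -2814669/8192, …
g: a_k = -3, -6, -12, -24, -48, -96, -192, -384, -768, …
Weyl lclm of L_f,L_g ⇒ L₀ (ord ≤ 2).
h₀' ⇒ L via d/dx closure of L₀.
L = (-252 - 216·x) + (-69 - 684·x - 756·x^2)·Dx + (22 + 58·x - 96·x^2 - 216·x^3)·Dx^2  (order 2).
h: a_k = 0, -33, -207/4, -1941/8, -22215/64, -193383/128, -871059/512, -9106125/1024, -99832311/16384, …
ICs: h(0) = 0, h′(0) = -33.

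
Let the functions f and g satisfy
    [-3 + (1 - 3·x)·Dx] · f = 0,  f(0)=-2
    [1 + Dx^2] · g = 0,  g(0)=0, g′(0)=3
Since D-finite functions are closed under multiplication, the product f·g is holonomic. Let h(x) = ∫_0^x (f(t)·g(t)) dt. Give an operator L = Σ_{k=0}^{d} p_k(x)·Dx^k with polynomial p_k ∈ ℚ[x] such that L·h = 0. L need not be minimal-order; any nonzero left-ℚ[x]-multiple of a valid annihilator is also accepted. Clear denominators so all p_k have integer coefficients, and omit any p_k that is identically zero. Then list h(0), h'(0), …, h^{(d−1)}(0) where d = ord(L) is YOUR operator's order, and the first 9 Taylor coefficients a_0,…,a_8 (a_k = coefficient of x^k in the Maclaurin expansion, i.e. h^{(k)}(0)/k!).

L = (-1 + 3·x)·Dx + 6·Dx^2 + (-1 + 3·x)·Dx^3  (order 3).
h: a_k = 0, 0, -3, -6, -53/4, -159/5, -9541/120, -4089/20, -3606497/6720, …
ICs: h(0) = 0, h′(0) = 0, h′′(0) = -6.

f: a_k = -2, -6, -18, -54, -162, -486, -1458, -4374, -13122, …
g: a_k = 0, 3, 0, -1/2, 0, 1/40, 0, -1/1680, 0, …
Sym-product of L_f,L_g gives L₀ (≤ ord 2).
h=∫₀ˣh₀: take L = L₀·Dx.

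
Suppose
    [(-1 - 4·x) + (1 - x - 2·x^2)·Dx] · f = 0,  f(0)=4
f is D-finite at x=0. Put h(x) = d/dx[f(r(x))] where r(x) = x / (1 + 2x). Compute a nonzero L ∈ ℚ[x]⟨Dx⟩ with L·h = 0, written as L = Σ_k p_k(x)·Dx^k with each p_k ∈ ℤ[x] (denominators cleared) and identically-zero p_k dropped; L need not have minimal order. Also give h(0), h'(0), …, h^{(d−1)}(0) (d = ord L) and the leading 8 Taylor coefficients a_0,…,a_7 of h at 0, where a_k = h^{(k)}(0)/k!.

f: a_k = 4, 4, 12, 20, 44, 84, 172, 340, …
h₀=f(r): pull back L_f along r ⇒ L₀.
h₀' ⇒ L via d/dx closure of L₀.
L = 2 + (-1 - 11·x - 36·x^2 - 36·x^3)·Dx  (order 1).
h: a_k = 4, 8, -36, 144, -540, 1944, -6804, 23328, …
ICs: h(0) = 4.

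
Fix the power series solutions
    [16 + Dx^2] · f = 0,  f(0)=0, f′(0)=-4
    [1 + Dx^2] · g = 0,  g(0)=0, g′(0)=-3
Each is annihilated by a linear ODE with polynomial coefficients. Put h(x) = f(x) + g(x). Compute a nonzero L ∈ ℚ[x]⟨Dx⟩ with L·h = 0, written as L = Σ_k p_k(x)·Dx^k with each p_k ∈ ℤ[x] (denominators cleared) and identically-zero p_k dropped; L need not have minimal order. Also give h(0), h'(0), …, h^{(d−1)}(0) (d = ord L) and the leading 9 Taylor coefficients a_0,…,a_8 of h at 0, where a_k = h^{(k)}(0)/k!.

f: a_k = 0, -4, 0, 32/3, 0, -128/15, 0, 1024/315, 0, …
g: a_k = 0, -3, 0, 1/2, 0, -1/40, 0, 1/1680, 0, …
h₀=f+g: left-lcm gives L₀, ord ≤ 4.
L = 16 + 17·Dx^2 + Dx^4  (order 4).
h: a_k = 0, -7, 0, 67/6, 0, -1027/120, 0, 2341/720, 0, …
ICs: h(0) = 0, h′(0) = -7, h′′(0) = 0, h′′′(0) = 67.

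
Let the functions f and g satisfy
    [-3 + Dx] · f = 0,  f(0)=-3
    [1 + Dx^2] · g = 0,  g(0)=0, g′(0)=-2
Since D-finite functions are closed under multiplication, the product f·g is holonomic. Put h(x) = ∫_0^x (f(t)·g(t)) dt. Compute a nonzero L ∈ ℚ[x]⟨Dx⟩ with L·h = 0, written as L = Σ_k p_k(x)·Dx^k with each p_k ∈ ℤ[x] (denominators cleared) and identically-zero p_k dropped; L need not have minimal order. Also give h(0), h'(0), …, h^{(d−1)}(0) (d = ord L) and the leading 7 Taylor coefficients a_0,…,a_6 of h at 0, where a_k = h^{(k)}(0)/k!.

L = 10·Dx - 6·Dx^2 + Dx^3  (order 3).
h: a_k = 0, 0, 3, 6, 13/2, 24/5, 79/30, …
ICs: h(0) = 0, h′(0) = 0, h′′(0) = 6.

f: a_k = -3, -9, -27/2, -27/2, -81/8, -243/40, -243/80, …
g: a_k = 0, -2, 0, 1/3, 0, -1/60, 0, …
Product ⇒ symmetric product L₀, ord ≤ 2.
Integrate: L := L₀·Dx.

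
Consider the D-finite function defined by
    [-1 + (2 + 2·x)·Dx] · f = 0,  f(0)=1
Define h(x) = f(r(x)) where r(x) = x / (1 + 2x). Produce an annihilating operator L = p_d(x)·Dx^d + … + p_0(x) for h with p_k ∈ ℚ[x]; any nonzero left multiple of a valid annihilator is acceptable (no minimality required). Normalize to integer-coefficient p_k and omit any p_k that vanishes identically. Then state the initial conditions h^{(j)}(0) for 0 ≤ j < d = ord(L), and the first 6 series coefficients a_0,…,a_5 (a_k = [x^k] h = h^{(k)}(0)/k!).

L = -1 + (2 + 10·x + 12·x^2)·Dx  (order 1).
h: a_k = 1, 1/2, -9/8, 41/16, -757/128, 3543/256, …
ICs: h(0) = 1.

f: a_k = 1, 1/2, -1/8, 1/16, -5/128, 7/256, …
Substitute x→r, Dx→(1/r')Dx; clear ⇒ L₀.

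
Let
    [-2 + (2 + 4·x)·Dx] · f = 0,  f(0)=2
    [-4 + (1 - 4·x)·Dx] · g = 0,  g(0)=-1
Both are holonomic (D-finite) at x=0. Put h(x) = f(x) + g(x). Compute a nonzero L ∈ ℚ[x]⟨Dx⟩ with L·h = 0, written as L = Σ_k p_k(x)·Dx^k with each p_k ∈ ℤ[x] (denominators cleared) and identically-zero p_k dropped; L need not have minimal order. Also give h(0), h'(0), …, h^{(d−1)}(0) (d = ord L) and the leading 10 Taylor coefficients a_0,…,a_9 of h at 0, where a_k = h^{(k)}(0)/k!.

f: a_k = 2, 2, -1, 1, -5/4, 7/4, -21/8, 33/8, -429/64, 715/64, …
g: a_k = -1, -4, -16, -64, -256, -1024, -4096, -16384, -65536, -262144, …
L₀ := lclm(L_f,L_g); ord L₀ ≤ 1+1.
L = (12 + 16·x) + (-11 - 40·x - 48·x^2)·Dx + (1 + 2·x - 16·x^2 - 32·x^3)·Dx^2  (order 2).
h: a_k = 1, -2, -17, -63, -1029/4, -4089/4, -32789/8, -131039/8, -4194733/64, -16776501/64, …
ICs: h(0) = 1, h′(0) = -2.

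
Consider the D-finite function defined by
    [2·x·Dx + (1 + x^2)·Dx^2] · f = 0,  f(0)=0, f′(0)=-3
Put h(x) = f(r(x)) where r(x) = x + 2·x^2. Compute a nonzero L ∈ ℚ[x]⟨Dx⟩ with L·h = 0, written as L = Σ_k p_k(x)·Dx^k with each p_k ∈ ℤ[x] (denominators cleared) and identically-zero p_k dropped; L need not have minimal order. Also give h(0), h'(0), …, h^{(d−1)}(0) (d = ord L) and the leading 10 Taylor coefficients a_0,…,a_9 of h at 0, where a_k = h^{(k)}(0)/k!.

L = (-4 + 2·x + 16·x^2 + 48·x^3 + 48·x^4)·Dx + (1 + 4·x + x^2 + 8·x^3 + 20·x^4 + 16·x^5)·Dx^2  (order 2).
h: a_k = 0, -3, -6, 1, 6, 57/5, 2, -165/7, -42, -37/3, …
ICs: h(0) = 0, h′(0) = -3.

f: a_k = 0, -3, 0, 1, 0, -3/5, 0, 3/7, 0, -1/3, …
f∘r: x↦r, Dx↦Dx/r' in L_f ⇒ L₀.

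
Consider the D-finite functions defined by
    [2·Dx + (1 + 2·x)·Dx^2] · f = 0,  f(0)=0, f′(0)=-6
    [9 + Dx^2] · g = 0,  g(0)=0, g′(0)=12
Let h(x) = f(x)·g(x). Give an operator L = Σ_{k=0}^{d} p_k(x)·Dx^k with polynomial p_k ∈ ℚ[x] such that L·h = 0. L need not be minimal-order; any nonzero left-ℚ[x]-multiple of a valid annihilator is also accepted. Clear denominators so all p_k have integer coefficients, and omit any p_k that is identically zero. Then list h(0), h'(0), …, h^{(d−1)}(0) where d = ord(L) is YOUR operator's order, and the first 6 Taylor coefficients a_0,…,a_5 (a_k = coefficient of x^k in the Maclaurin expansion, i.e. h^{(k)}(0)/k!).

f: a_k = 0, -6, 6, -8, 12, -96/5, …
g: a_k = 0, 12, 0, -18, 0, 81/10, …
f·g: L₀ = L_f ⊗_s L_g, ord ≤ 2·2.
L = (63 + 1053·x + 3969·x^2 + 5832·x^3 + 2916·x^4) + (63 + 450·x + 972·x^2 + 648·x^3)·Dx + (25 + 270·x + 918·x^2 + 1296·x^3 + 648·x^4)·Dx^2 + (7 + 50·x + 108·x^2 + 72·x^3)·Dx^3 + (2 + 17·x + 53·x^2 + 72·x^3 + 36·x^4)·Dx^4  (order 4).
h: a_k = 0, 0, -72, 72, 12, 36, …
ICs: h(0) = 0, h′(0) = 0, h′′(0) = -144, h′′′(0) = 432.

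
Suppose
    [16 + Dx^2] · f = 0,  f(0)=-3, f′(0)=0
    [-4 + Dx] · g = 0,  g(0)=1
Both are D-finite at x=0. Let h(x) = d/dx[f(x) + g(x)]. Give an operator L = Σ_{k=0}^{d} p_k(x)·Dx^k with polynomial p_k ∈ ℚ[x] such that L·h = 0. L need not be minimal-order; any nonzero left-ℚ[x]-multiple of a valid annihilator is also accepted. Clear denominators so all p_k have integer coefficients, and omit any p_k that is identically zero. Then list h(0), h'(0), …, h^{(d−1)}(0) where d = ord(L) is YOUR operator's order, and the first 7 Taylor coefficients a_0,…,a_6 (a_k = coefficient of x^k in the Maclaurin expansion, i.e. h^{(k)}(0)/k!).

f: a_k = -3, 0, 24, 0, -32, 0, 256/15, …
g: a_k = 1, 4, 8, 32/3, 32/3, 128/15, 256/45, …
L₀ := lclm(L_f,L_g); ord L₀ ≤ 2+1.
Differentiate: ansatz ord ≤ ord L₀ ⇒ L.
L = 64 - 16·Dx + 4·Dx^2 - Dx^3  (order 3).
h: a_k = 4, 64, 32, -256/3, 128/3, 2048/15, 1024/45, …
ICs: h(0) = 4, h′(0) = 64, h′′(0) = 64.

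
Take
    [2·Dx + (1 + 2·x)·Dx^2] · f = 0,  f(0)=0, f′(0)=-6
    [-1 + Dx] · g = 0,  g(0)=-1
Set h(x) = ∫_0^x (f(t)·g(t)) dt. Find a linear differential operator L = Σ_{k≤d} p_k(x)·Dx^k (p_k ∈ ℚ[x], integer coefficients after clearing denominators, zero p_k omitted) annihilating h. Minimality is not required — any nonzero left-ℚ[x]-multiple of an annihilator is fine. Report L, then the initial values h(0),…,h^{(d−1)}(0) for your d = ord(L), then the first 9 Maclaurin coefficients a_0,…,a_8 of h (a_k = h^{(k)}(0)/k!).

L = (-1 + 2·x)·Dx - 4·x·Dx^2 + (1 + 2·x)·Dx^3  (order 3).
h: a_k = 0, 0, 3, 0, 5/4, -6/5, 209/120, -53/21, 25829/6720, …
ICs: h(0) = 0, h′(0) = 0, h′′(0) = 6.

f: a_k = 0, -6, 6, -8, 12, -96/5, 32, -384/7, 96, …
g: a_k = -1, -1, -1/2, -1/6, -1/24, -1/120, -1/720, -1/5040, -1/40320, …
h₀=f·g: eliminate ⇒ L₀, order ≤ 2·1.
h=∫₀ˣh₀: take L = L₀·Dx.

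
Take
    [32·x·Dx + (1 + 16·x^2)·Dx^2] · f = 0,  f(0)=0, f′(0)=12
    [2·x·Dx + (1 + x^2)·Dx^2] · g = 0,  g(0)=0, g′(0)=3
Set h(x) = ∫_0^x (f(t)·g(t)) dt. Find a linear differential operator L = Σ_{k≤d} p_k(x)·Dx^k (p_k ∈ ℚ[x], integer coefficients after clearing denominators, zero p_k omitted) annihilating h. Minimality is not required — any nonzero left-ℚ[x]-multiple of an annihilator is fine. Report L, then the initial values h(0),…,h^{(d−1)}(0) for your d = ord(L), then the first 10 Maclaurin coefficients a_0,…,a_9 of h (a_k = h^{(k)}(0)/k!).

f: a_k = 0, 12, 0, -64, 0, 3072/5, 0, -49152/7, 0, 262144/3, …
g: a_k = 0, 3, 0, -1, 0, 3/5, 0, -3/7, 0, 1/3, …
Product ⇒ symmetric product L₀, ord ≤ 4.
Integrate: L := L₀·Dx.
L = (-384·x - 10880·x^3 - 16384·x^5 + 34816·x^7 + 98304·x^9)·Dx^2 + (-68 - 3916·x^2 - 19584·x^4 - 14336·x^6 + 121856·x^8 + 147456·x^10)·Dx^3 + (-136·x - 2632·x^3 - 6528·x^5 + 16448·x^7 + 69632·x^9 + 49152·x^11)·Dx^4 + (-1 - 34·x^2 - 305·x^4 + 4880·x^8 + 8704·x^10 + 4096·x^12)·Dx^5  (order 5).
h: a_k = 0, 0, 0, 12, 0, -204/5, 0, 9572/35, 0, -253436/105, …
ICs: h(0) = 0, h′(0) = 0, h′′(0) = 0, h′′′(0) = 72, h′′′′(0) = 0.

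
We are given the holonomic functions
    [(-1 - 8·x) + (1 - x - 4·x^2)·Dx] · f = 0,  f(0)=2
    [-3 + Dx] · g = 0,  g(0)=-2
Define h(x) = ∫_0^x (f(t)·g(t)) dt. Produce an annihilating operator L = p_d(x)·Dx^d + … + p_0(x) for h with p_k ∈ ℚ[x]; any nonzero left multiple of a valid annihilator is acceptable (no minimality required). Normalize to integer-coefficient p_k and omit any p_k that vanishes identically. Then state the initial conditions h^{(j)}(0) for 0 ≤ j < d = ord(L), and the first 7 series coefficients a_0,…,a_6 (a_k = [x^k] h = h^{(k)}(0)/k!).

L = (4 + 5·x - 12·x^2)·Dx + (-1 + x + 4·x^2)·Dx^2  (order 2).
h: a_k = 0, -4, -8, -50/3, -33, -691/10, -2204/15, …
ICs: h(0) = 0, h′(0) = -4.

f: a_k = 2, 2, 10, 18, 58, 130, 362, …
g: a_k = -2, -6, -9, -9, -27/4, -81/20, -81/40, …
L₀ := L_f ⊗_s L_g (sym. prod.), ord ≤ 1.
h=∫₀ˣh₀: take L = L₀·Dx.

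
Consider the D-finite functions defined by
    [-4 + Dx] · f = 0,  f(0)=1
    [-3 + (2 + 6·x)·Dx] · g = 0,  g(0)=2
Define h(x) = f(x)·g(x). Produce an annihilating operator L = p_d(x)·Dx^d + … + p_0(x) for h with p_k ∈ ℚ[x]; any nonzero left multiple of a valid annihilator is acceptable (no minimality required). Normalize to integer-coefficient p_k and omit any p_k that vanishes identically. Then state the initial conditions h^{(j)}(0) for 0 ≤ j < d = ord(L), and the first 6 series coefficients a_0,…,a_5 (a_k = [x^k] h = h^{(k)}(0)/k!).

f: a_k = 1, 4, 8, 32/3, 32/3, 128/15, …
g: a_k = 2, 3, -9/4, 27/8, -405/64, 1701/128, …
f·g: L₀ = L_f ⊗_s L_g, ord ≤ 1·1.
L = (-11 - 24·x) + (2 + 6·x)·Dx  (order 1).
h: a_k = 2, 11, 103/4, 953/24, 8161/192, 76883/1920, …
ICs: h(0) = 2.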